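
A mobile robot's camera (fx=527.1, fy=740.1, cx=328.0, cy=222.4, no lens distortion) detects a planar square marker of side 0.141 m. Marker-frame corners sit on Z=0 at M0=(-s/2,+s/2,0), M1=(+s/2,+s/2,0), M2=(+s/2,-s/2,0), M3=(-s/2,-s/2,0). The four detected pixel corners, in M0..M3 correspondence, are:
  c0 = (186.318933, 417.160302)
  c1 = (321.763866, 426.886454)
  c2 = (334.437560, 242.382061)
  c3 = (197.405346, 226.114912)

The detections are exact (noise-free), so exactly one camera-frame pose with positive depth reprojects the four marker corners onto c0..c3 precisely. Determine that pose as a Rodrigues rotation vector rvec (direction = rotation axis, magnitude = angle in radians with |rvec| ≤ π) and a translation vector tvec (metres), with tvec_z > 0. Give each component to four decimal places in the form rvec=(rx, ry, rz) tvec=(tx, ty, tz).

Intrinsics K: fx=527.1, fy=740.1, cx=328.0, cy=222.4
Marker side s = 0.141 m; corners in marker frame (Z=0):
  M0 = (-0.0705, +0.0705, 0)
  M1 = (+0.0705, +0.0705, 0)
  M2 = (+0.0705, -0.0705, 0)
  M3 = (-0.0705, -0.0705, 0)
Detected image corners:
  c0 = (186.318933, 417.160302) px
  c1 = (321.763866, 426.886454) px
  c2 = (334.437560, 242.382061) px
  c3 = (197.405346, 226.114912) px
Planar DLT: solve 8×8 A·h = b for H (H[2,2]=1):
  H  [+1028.55543 -57.43048 +261.09009]
  H  [+170.72021 +1365.32218 +328.93122]
  H  [+0.23988 +0.10355 +1.00000]
B = K⁻¹H; ‖b₁‖=1.824874, ‖b₂‖=1.824874; λ = 2/(‖b₁‖+‖b₂‖) = 0.547983, sign → tz>0 ⇒ λ=+0.547983
r₁ = λ·B[:,0] = (+0.98751,+0.08690,+0.13145); r₂ = λ·B[:,1] = (-0.09501,+0.99386,+0.05674)
r₃ = r₁×r₂ = (-0.12571,-0.06852,+0.98970); SVD([r₁ r₂ r₃]) → R = UVᵀ:
  R  [+0.98751 -0.09501 -0.12571]
  R  [+0.08690 +0.99386 -0.06852]
  R  [+0.13145 +0.05674 +0.98970]
t = (-0.06956, +0.07888, +0.54798) m
tr R = 2.971061; θ = arccos((tr R − 1)/2) = 0.170322 rad = 9.759°
axis k = ((R−Rᵀ)₃₂, (R−Rᵀ)₁₃, (R−Rᵀ)₂₁) / (2 sinθ) = (+0.369516, -0.758607, +0.536632)
rvec = θ·k = (+0.062937, -0.129207, +0.091400)

rvec=(0.0629, -0.1292, 0.0914) tvec=(-0.0696, 0.0789, 0.5480)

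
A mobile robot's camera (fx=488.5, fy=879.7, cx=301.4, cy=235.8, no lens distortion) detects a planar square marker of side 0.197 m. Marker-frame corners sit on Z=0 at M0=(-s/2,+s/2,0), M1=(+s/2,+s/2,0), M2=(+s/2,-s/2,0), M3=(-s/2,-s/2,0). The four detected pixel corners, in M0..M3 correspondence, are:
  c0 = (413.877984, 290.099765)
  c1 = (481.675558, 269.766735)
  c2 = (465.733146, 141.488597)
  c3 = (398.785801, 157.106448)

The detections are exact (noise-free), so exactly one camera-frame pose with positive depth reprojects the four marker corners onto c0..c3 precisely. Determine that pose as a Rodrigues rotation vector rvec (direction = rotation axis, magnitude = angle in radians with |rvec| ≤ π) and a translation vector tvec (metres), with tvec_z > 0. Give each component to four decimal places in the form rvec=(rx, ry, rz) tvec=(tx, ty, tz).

Intrinsics K: fx=488.5, fy=879.7, cx=301.4, cy=235.8
Marker side s = 0.197 m; corners in marker frame (Z=0):
  M0 = (-0.0985, +0.0985, 0)
  M1 = (+0.0985, +0.0985, 0)
  M2 = (+0.0985, -0.0985, 0)
  M3 = (-0.0985, -0.0985, 0)
Detected image corners:
  c0 = (413.877984, 290.099765) px
  c1 = (481.675558, 269.766735) px
  c2 = (465.733146, 141.488597) px
  c3 = (398.785801, 157.106448) px
Planar DLT: solve 8×8 A·h = b for H (H[2,2]=1):
  H  [+416.35389 +33.48424 +440.50032]
  H  [-54.84446 +640.82192 +213.80308]
  H  [+0.16905 -0.10300 +1.00000]
B = K⁻¹H; ‖b₁‖=0.774394, ‖b₂‖=0.774394; λ = 2/(‖b₁‖+‖b₂‖) = 1.291332, sign → tz>0 ⇒ λ=+1.291332
r₁ = λ·B[:,0] = (+0.96593,-0.13902,+0.21830); r₂ = λ·B[:,1] = (+0.17057,+0.97633,-0.13300)
r₃ = r₁×r₂ = (-0.19464,+0.16571,+0.96678); SVD([r₁ r₂ r₃]) → R = UVᵀ:
  R  [+0.96593 +0.17057 -0.19464]
  R  [-0.13902 +0.97633 +0.16571]
  R  [+0.21830 -0.13300 +0.96678]
t = (+0.36771, -0.03229, +1.29133) m
tr R = 2.909034; θ = arccos((tr R − 1)/2) = 0.302760 rad = 17.347°
axis k = ((R−Rᵀ)₃₂, (R−Rᵀ)₁₃, (R−Rᵀ)₂₁) / (2 sinθ) = (-0.500922, -0.692478, -0.519183)
rvec = θ·k = (-0.151659, -0.209655, -0.157188)

rvec=(-0.1517, -0.2097, -0.1572) tvec=(0.3677, -0.0323, 1.2913)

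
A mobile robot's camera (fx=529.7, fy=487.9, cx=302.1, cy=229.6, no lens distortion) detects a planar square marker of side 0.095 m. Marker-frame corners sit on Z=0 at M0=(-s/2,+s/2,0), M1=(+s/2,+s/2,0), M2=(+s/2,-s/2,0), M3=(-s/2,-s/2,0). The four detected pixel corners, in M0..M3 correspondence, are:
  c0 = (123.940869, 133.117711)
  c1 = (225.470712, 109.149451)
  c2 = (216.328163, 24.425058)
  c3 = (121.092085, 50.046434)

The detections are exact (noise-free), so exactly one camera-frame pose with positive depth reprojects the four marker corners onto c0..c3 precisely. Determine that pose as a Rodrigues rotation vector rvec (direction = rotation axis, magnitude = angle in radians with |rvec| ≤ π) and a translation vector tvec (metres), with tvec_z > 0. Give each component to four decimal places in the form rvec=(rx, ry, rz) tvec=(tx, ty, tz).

Intrinsics K: fx=529.7, fy=487.9, cx=302.1, cy=229.6
Marker side s = 0.095 m; corners in marker frame (Z=0):
  M0 = (-0.0475, +0.0475, 0)
  M1 = (+0.0475, +0.0475, 0)
  M2 = (+0.0475, -0.0475, 0)
  M3 = (-0.0475, -0.0475, 0)
Detected image corners:
  c0 = (123.940869, 133.117711) px
  c1 = (225.470712, 109.149451) px
  c2 = (216.328163, 24.425058) px
  c3 = (121.092085, 50.046434) px
Planar DLT: solve 8×8 A·h = b for H (H[2,2]=1):
  H  [+966.03783 -48.96476 +170.68269]
  H  [-292.87925 +831.57446 +78.12646]
  H  [-0.39923 -0.64906 +1.00000]
B = K⁻¹H; ‖b₁‖=2.130224, ‖b₂‖=2.130224; λ = 2/(‖b₁‖+‖b₂‖) = 0.469434, sign → tz>0 ⇒ λ=+0.469434
r₁ = λ·B[:,0] = (+0.96301,-0.19360,-0.18741); r₂ = λ·B[:,1] = (+0.13038,+0.94349,-0.30469)
r₃ = r₁×r₂ = (+0.23581,+0.26899,+0.93383); SVD([r₁ r₂ r₃]) → R = UVᵀ:
  R  [+0.96301 +0.13038 +0.23581]
  R  [-0.19360 +0.94349 +0.26899]
  R  [-0.18741 -0.30469 +0.93383]
t = (-0.11647, -0.14574, +0.46943) m
tr R = 2.840330; θ = arccos((tr R − 1)/2) = 0.402295 rad = 23.050°
axis k = ((R−Rᵀ)₃₂, (R−Rᵀ)₁₃, (R−Rᵀ)₂₁) / (2 sinθ) = (-0.732609, +0.540470, -0.413733)
rvec = θ·k = (-0.294725, +0.217428, -0.166443)

rvec=(-0.2947, 0.2174, -0.1664) tvec=(-0.1165, -0.1457, 0.4694)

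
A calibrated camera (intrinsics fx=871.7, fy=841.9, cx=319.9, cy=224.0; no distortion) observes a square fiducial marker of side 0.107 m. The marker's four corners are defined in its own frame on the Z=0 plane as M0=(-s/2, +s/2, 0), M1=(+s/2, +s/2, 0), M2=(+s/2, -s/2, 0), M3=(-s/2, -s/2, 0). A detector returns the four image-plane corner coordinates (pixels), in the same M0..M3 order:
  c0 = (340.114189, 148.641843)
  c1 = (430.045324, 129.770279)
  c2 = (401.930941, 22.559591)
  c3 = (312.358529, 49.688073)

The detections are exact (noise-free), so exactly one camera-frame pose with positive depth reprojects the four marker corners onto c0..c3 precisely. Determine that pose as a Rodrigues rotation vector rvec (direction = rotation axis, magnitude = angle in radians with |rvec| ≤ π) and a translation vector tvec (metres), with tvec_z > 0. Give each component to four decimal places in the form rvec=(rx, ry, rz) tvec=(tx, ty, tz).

Intrinsics K: fx=871.7, fy=841.9, cx=319.9, cy=224.0
Marker side s = 0.107 m; corners in marker frame (Z=0):
  M0 = (-0.0535, +0.0535, 0)
  M1 = (+0.0535, +0.0535, 0)
  M2 = (+0.0535, -0.0535, 0)
  M3 = (-0.0535, -0.0535, 0)
Detected image corners:
  c0 = (340.114189, 148.641843) px
  c1 = (430.045324, 129.770279) px
  c2 = (401.930941, 22.559591) px
  c3 = (312.358529, 49.688073) px
Planar DLT: solve 8×8 A·h = b for H (H[2,2]=1):
  H  [+576.15131 +328.90349 +369.54966]
  H  [-276.62356 +977.96189 +88.60486]
  H  [-0.70778 +0.18294 +1.00000]
B = K⁻¹H; ‖b₁‖=1.169747, ‖b₂‖=1.169747; λ = 2/(‖b₁‖+‖b₂‖) = 0.854885, sign → tz>0 ⇒ λ=+0.854885
r₁ = λ·B[:,0] = (+0.78709,-0.11990,-0.60507); r₂ = λ·B[:,1] = (+0.26516,+0.95143,+0.15639)
r₃ = r₁×r₂ = (+0.55694,-0.28354,+0.78066); SVD([r₁ r₂ r₃]) → R = UVᵀ:
  R  [+0.78709 +0.26516 +0.55694]
  R  [-0.11990 +0.95143 -0.28354]
  R  [-0.60507 +0.15639 +0.78066]
t = (+0.04869, -0.13748, +0.85489) m
tr R = 2.519183; θ = arccos((tr R − 1)/2) = 0.708111 rad = 40.572°
axis k = ((R−Rᵀ)₃₂, (R−Rᵀ)₁₃, (R−Rᵀ)₂₁) / (2 sinθ) = (+0.338203, +0.893302, -0.296023)
rvec = θ·k = (+0.239486, +0.632558, -0.209617)

rvec=(0.2395, 0.6326, -0.2096) tvec=(0.0487, -0.1375, 0.8549)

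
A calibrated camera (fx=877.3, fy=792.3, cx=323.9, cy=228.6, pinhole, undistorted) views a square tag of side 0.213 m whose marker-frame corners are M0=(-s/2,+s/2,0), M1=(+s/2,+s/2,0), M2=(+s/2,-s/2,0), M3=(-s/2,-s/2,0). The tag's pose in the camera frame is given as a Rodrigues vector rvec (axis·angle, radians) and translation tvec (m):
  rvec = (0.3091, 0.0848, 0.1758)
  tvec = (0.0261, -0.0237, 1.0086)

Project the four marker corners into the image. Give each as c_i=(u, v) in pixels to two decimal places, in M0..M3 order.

Intrinsics K: fx=877.3, fy=792.3, cx=323.9, cy=228.6
Marker side s = 0.213 m; corners in marker frame (Z=0):
  M0 = (-0.1065, +0.1065, 0)
  M1 = (+0.1065, +0.1065, 0)
  M2 = (+0.1065, -0.1065, 0)
  M3 = (-0.1065, -0.1065, 0)
rvec = (0.3091, 0.0848, 0.1758), |rvec| = θ = 0.36557 rad = 20.945°
Rodrigues: sinθ=0.35748, 1−cosθ=0.06608; R = I + sinθ·[k]× + (1−cosθ)·[k]×²:
    [+0.98116 -0.15895 +0.10979]
    [+0.18487 +0.93748 -0.29489]
    [-0.05606 +0.30963 +0.94920]
t = (0.0261, -0.0237, 1.0086) m
M0: Pc = R·M0+t = (-0.09532, +0.05645, +1.04755); u = 877.3·(-0.09532)/1.04755 + 323.9 = 244.0696, v = 792.3·(+0.05645)/1.04755 + 228.6 = 271.2973
M1: Pc = R·M1+t = (+0.11367, +0.09583, +1.03561); u = 877.3·(+0.11367)/1.03561 + 323.9 = 420.1904, v = 792.3·(+0.09583)/1.03561 + 228.6 = 301.9157
M2: Pc = R·M2+t = (+0.14752, -0.10385, +0.96965); u = 877.3·(+0.14752)/0.96965 + 323.9 = 457.3713, v = 792.3·(-0.10385)/0.96965 + 228.6 = 143.7426
M3: Pc = R·M3+t = (-0.06147, -0.14323, +0.98159); u = 877.3·(-0.06147)/0.98159 + 323.9 = 268.9650, v = 792.3·(-0.14323)/0.98159 + 228.6 = 112.9909

c0=(244.07, 271.30) c1=(420.19, 301.92) c2=(457.37, 143.74) c3=(268.97, 112.99)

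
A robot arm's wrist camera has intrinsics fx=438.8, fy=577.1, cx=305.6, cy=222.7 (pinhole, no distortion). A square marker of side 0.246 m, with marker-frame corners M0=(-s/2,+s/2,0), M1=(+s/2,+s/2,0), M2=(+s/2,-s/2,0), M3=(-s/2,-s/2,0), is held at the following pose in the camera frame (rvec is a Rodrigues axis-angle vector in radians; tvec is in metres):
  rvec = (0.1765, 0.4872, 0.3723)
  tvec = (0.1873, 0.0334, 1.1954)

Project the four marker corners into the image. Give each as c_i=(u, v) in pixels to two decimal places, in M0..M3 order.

c0=(322.42, 267.14) c1=(399.13, 318.11) c2=(434.04, 206.28) c3=(350.43, 162.27)

Intrinsics K: fx=438.8, fy=577.1, cx=305.6, cy=222.7
Marker side s = 0.246 m; corners in marker frame (Z=0):
  M0 = (-0.1230, +0.1230, 0)
  M1 = (+0.1230, +0.1230, 0)
  M2 = (+0.1230, -0.1230, 0)
  M3 = (-0.1230, -0.1230, 0)
rvec = (0.1765, 0.4872, 0.3723), |rvec| = θ = 0.63806 rad = 36.558°
Rodrigues: sinθ=0.59564, 1−cosθ=0.19675; R = I + sinθ·[k]× + (1−cosθ)·[k]×²:
    [+0.81831 -0.30599 +0.48656]
    [+0.38910 +0.91796 -0.07711]
    [-0.42305 +0.25242 +0.87024]
t = (0.1873, 0.0334, 1.1954) m
M0: Pc = R·M0+t = (+0.04901, +0.09845, +1.27848); u = 438.8·(+0.04901)/1.27848 + 305.6 = 322.4217, v = 577.1·(+0.09845)/1.27848 + 222.7 = 267.1395
M1: Pc = R·M1+t = (+0.25031, +0.19417, +1.17441); u = 438.8·(+0.25031)/1.17441 + 305.6 = 399.1260, v = 577.1·(+0.19417)/1.17441 + 222.7 = 318.1136
M2: Pc = R·M2+t = (+0.32559, -0.03165, +1.11232); u = 438.8·(+0.32559)/1.11232 + 305.6 = 434.0421, v = 577.1·(-0.03165)/1.11232 + 222.7 = 206.2794
M3: Pc = R·M3+t = (+0.12429, -0.12737, +1.21639); u = 438.8·(+0.12429)/1.21639 + 305.6 = 350.4347, v = 577.1·(-0.12737)/1.21639 + 222.7 = 162.2714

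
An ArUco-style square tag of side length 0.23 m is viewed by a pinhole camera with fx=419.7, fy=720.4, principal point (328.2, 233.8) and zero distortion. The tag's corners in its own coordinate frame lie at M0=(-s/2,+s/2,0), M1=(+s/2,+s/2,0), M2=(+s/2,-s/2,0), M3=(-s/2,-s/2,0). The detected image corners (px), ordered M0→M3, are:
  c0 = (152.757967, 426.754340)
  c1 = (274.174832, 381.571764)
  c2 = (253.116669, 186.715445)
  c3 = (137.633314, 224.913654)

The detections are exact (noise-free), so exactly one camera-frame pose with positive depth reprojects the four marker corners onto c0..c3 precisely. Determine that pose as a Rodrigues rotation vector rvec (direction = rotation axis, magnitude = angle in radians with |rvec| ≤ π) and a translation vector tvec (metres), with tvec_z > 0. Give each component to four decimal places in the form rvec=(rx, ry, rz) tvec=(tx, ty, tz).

Intrinsics K: fx=419.7, fy=720.4, cx=328.2, cy=233.8
Marker side s = 0.23 m; corners in marker frame (Z=0):
  M0 = (-0.1150, +0.1150, 0)
  M1 = (+0.1150, +0.1150, 0)
  M2 = (+0.1150, -0.1150, 0)
  M3 = (-0.1150, -0.1150, 0)
Detected image corners:
  c0 = (152.757967, 426.754340) px
  c1 = (274.174832, 381.571764) px
  c2 = (253.116669, 186.715445) px
  c3 = (137.633314, 224.913654) px
Planar DLT: solve 8×8 A·h = b for H (H[2,2]=1):
  H  [+535.90998 +31.04414 +204.88582]
  H  [-149.14112 +790.93439 +302.07444]
  H  [+0.10398 -0.23368 +1.00000]
B = K⁻¹H; ‖b₁‖=1.224003, ‖b₂‖=1.224003; λ = 2/(‖b₁‖+‖b₂‖) = 0.816991, sign → tz>0 ⇒ λ=+0.816991
r₁ = λ·B[:,0] = (+0.97677,-0.19671,+0.08495); r₂ = λ·B[:,1] = (+0.20972,+0.95894,-0.19091)
r₃ = r₁×r₂ = (-0.04391,+0.20429,+0.97792); SVD([r₁ r₂ r₃]) → R = UVᵀ:
  R  [+0.97677 +0.20972 -0.04391]
  R  [-0.19671 +0.95894 +0.20429]
  R  [+0.08495 -0.19091 +0.97792]
t = (-0.24004, +0.07743, +0.81699) m
tr R = 2.913641; θ = arccos((tr R − 1)/2) = 0.294937 rad = 16.899°
axis k = ((R−Rᵀ)₃₂, (R−Rᵀ)₁₃, (R−Rᵀ)₂₁) / (2 sinθ) = (-0.679796, -0.221658, -0.699103)
rvec = θ·k = (-0.200497, -0.065375, -0.206191)

rvec=(-0.2005, -0.0654, -0.2062) tvec=(-0.2400, 0.0774, 0.8170)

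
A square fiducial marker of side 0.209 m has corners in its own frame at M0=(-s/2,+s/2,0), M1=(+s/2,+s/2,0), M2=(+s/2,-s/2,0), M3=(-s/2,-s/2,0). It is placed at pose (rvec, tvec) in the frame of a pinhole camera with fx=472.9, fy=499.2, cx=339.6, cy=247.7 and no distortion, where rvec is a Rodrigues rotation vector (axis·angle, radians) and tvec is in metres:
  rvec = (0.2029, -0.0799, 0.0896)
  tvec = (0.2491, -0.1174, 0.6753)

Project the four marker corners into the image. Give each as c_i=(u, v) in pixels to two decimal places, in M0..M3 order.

c0=(432.72, 230.33) c1=(569.45, 242.73) c2=(598.15, 89.11) c3=(453.51, 71.53)

Intrinsics K: fx=472.9, fy=499.2, cx=339.6, cy=247.7
Marker side s = 0.209 m; corners in marker frame (Z=0):
  M0 = (-0.1045, +0.1045, 0)
  M1 = (+0.1045, +0.1045, 0)
  M2 = (+0.1045, -0.1045, 0)
  M3 = (-0.1045, -0.1045, 0)
rvec = (0.2029, -0.0799, 0.0896), |rvec| = θ = 0.23576 rad = 13.508°
Rodrigues: sinθ=0.23358, 1−cosθ=0.02766; R = I + sinθ·[k]× + (1−cosθ)·[k]×²:
    [+0.99283 -0.09684 -0.07011]
    [+0.08070 +0.97552 -0.20459]
    [+0.08821 +0.19746 +0.97633]
t = (0.2491, -0.1174, 0.6753) m
M0: Pc = R·M0+t = (+0.13523, -0.02389, +0.68672); u = 472.9·(+0.13523)/0.68672 + 339.6 = 432.7244, v = 499.2·(-0.02389)/0.68672 + 247.7 = 230.3319
M1: Pc = R·M1+t = (+0.34273, -0.00703, +0.70515); u = 472.9·(+0.34273)/0.70515 + 339.6 = 569.4471, v = 499.2·(-0.00703)/0.70515 + 247.7 = 242.7267
M2: Pc = R·M2+t = (+0.36297, -0.21091, +0.66388); u = 472.9·(+0.36297)/0.66388 + 339.6 = 598.1525, v = 499.2·(-0.21091)/0.66388 + 247.7 = 89.1101
M3: Pc = R·M3+t = (+0.15547, -0.22777, +0.64545); u = 472.9·(+0.15547)/0.64545 + 339.6 = 453.5078, v = 499.2·(-0.22777)/0.64545 + 247.7 = 71.5350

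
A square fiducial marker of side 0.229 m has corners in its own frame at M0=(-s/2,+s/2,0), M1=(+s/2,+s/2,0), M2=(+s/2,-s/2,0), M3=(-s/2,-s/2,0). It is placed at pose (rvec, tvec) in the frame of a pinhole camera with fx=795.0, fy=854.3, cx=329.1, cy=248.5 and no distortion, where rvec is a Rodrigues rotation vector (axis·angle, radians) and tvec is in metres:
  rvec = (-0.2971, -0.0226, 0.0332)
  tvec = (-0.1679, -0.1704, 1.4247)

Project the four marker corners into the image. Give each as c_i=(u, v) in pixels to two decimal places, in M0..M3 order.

c0=(165.61, 208.46) c1=(296.66, 213.64) c2=(301.81, 87.21) c3=(176.82, 81.93)

Intrinsics K: fx=795.0, fy=854.3, cx=329.1, cy=248.5
Marker side s = 0.229 m; corners in marker frame (Z=0):
  M0 = (-0.1145, +0.1145, 0)
  M1 = (+0.1145, +0.1145, 0)
  M2 = (+0.1145, -0.1145, 0)
  M3 = (-0.1145, -0.1145, 0)
rvec = (-0.2971, -0.0226, 0.0332), |rvec| = θ = 0.29980 rad = 17.177°
Rodrigues: sinθ=0.29533, 1−cosθ=0.04461; R = I + sinθ·[k]× + (1−cosθ)·[k]×²:
    [+0.99920 -0.02937 -0.02716]
    [+0.03604 +0.95565 +0.29230]
    [+0.01737 -0.29304 +0.95594]
t = (-0.1679, -0.1704, 1.4247) m
M0: Pc = R·M0+t = (-0.28567, -0.06510, +1.38916); u = 795.0·(-0.28567)/1.38916 + 329.1 = 165.6133, v = 854.3·(-0.06510)/1.38916 + 248.5 = 208.4622
M1: Pc = R·M1+t = (-0.05685, -0.05685, +1.39314); u = 795.0·(-0.05685)/1.39314 + 329.1 = 296.6555, v = 854.3·(-0.05685)/1.39314 + 248.5 = 213.6371
M2: Pc = R·M2+t = (-0.05013, -0.27570, +1.46024); u = 795.0·(-0.05013)/1.46024 + 329.1 = 301.8085, v = 854.3·(-0.27570)/1.46024 + 248.5 = 87.2071
M3: Pc = R·M3+t = (-0.27895, -0.28395, +1.45626); u = 795.0·(-0.27895)/1.45626 + 329.1 = 176.8190, v = 854.3·(-0.28395)/1.45626 + 248.5 = 81.9254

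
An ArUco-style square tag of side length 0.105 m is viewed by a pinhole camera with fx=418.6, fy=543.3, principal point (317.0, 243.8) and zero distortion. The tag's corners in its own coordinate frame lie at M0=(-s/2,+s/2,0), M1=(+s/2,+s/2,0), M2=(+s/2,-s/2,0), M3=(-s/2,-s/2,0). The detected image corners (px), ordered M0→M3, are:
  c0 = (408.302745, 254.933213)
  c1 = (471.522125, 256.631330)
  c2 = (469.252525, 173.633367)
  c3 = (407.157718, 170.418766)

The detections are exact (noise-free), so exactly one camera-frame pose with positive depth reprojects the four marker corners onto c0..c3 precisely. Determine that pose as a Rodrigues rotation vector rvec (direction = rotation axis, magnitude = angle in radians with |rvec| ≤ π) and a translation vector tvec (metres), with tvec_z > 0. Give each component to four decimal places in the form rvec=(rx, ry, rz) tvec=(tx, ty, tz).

Intrinsics K: fx=418.6, fy=543.3, cx=317.0, cy=243.8
Marker side s = 0.105 m; corners in marker frame (Z=0):
  M0 = (-0.0525, +0.0525, 0)
  M1 = (+0.0525, +0.0525, 0)
  M2 = (+0.0525, -0.0525, 0)
  M3 = (-0.0525, -0.0525, 0)
Detected image corners:
  c0 = (408.302745, 254.933213) px
  c1 = (471.522125, 256.631330) px
  c2 = (469.252525, 173.633367) px
  c3 = (407.157718, 170.418766) px
Planar DLT: solve 8×8 A·h = b for H (H[2,2]=1):
  H  [+674.65831 -60.86462 +439.34300]
  H  [+61.44829 +760.01224 +213.52917]
  H  [+0.17759 -0.17577 +1.00000]
B = K⁻¹H; ‖b₁‖=1.488225, ‖b₂‖=1.488225; λ = 2/(‖b₁‖+‖b₂‖) = 0.671941, sign → tz>0 ⇒ λ=+0.671941
r₁ = λ·B[:,0] = (+0.99260,+0.02245,+0.11933); r₂ = λ·B[:,1] = (-0.00826,+0.99297,-0.11811)
r₃ = r₁×r₂ = (-0.12114,+0.11625,+0.98580); SVD([r₁ r₂ r₃]) → R = UVᵀ:
  R  [+0.99260 -0.00826 -0.12114]
  R  [+0.02245 +0.99297 +0.11625]
  R  [+0.11933 -0.11811 +0.98580]
t = (+0.19639, -0.03744, +0.67194) m
tr R = 2.971371; θ = arccos((tr R − 1)/2) = 0.169403 rad = 9.706°
axis k = ((R−Rᵀ)₃₂, (R−Rᵀ)₁₃, (R−Rᵀ)₂₁) / (2 sinθ) = (-0.695040, -0.713180, +0.091069)
rvec = θ·k = (-0.117742, -0.120815, +0.015427)

rvec=(-0.1177, -0.1208, 0.0154) tvec=(0.1964, -0.0374, 0.6719)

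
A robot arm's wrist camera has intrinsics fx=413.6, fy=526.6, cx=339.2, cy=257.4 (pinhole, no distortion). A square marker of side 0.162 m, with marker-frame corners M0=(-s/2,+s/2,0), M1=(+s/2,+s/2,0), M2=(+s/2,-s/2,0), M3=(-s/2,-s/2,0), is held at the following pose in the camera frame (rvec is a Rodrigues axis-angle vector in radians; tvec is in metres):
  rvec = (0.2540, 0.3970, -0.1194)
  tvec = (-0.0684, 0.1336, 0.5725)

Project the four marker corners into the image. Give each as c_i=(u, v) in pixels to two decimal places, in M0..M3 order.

Intrinsics K: fx=413.6, fy=526.6, cx=339.2, cy=257.4
Marker side s = 0.162 m; corners in marker frame (Z=0):
  M0 = (-0.0810, +0.0810, 0)
  M1 = (+0.0810, +0.0810, 0)
  M2 = (+0.0810, -0.0810, 0)
  M3 = (-0.0810, -0.0810, 0)
rvec = (0.2540, 0.3970, -0.1194), |rvec| = θ = 0.48619 rad = 27.857°
Rodrigues: sinθ=0.46726, 1−cosθ=0.11588; R = I + sinθ·[k]× + (1−cosθ)·[k]×²:
    [+0.91575 +0.16418 +0.36668]
    [-0.06532 +0.96138 -0.26735]
    [-0.39641 +0.22087 +0.89111]
t = (-0.0684, 0.1336, 0.5725) m
M0: Pc = R·M0+t = (-0.12928, +0.21676, +0.62250); u = 413.6·(-0.12928)/0.62250 + 339.2 = 253.3064, v = 526.6·(+0.21676)/0.62250 + 257.4 = 440.7691
M1: Pc = R·M1+t = (+0.01907, +0.20618, +0.55828); u = 413.6·(+0.01907)/0.55828 + 339.2 = 353.3312, v = 526.6·(+0.20618)/0.55828 + 257.4 = 451.8809
M2: Pc = R·M2+t = (-0.00752, +0.05044, +0.52250); u = 413.6·(-0.00752)/0.52250 + 339.2 = 333.2446, v = 526.6·(+0.05044)/0.52250 + 257.4 = 308.2330
M3: Pc = R·M3+t = (-0.15587, +0.06102, +0.58672); u = 413.6·(-0.15587)/0.58672 + 339.2 = 229.3182, v = 526.6·(+0.06102)/0.58672 + 257.4 = 312.1663

c0=(253.31, 440.77) c1=(353.33, 451.88) c2=(333.24, 308.23) c3=(229.32, 312.17)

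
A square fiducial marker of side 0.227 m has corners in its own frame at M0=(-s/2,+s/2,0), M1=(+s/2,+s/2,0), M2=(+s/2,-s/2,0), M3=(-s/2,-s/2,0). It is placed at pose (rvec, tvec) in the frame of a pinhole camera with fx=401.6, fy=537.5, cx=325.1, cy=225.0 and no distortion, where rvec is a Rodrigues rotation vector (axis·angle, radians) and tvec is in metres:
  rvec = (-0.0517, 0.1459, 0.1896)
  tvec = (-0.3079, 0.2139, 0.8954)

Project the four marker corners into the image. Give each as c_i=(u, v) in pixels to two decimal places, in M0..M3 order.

c0=(130.56, 405.14) c1=(224.33, 437.80) c2=(245.07, 300.18) c3=(151.40, 272.91)

Intrinsics K: fx=401.6, fy=537.5, cx=325.1, cy=225.0
Marker side s = 0.227 m; corners in marker frame (Z=0):
  M0 = (-0.1135, +0.1135, 0)
  M1 = (+0.1135, +0.1135, 0)
  M2 = (+0.1135, -0.1135, 0)
  M3 = (-0.1135, -0.1135, 0)
rvec = (-0.0517, 0.1459, 0.1896), |rvec| = θ = 0.24476 rad = 14.024°
Rodrigues: sinθ=0.24232, 1−cosθ=0.02980; R = I + sinθ·[k]× + (1−cosθ)·[k]×²:
    [+0.97153 -0.19147 +0.13957]
    [+0.18396 +0.98079 +0.06495]
    [-0.14932 -0.03742 +0.98808]
t = (-0.3079, 0.2139, 0.8954) m
M0: Pc = R·M0+t = (-0.43990, +0.30434, +0.90810); u = 401.6·(-0.43990)/0.90810 + 325.1 = 130.5582, v = 537.5·(+0.30434)/0.90810 + 225.0 = 405.1371
M1: Pc = R·M1+t = (-0.21936, +0.34610, +0.87420); u = 401.6·(-0.21936)/0.87420 + 325.1 = 224.3269, v = 537.5·(+0.34610)/0.87420 + 225.0 = 437.7970
M2: Pc = R·M2+t = (-0.17590, +0.12346, +0.88270); u = 401.6·(-0.17590)/0.88270 + 325.1 = 245.0708, v = 537.5·(+0.12346)/0.88270 + 225.0 = 300.1784
M3: Pc = R·M3+t = (-0.39644, +0.08170, +0.91660); u = 401.6·(-0.39644)/0.91660 + 325.1 = 151.4040, v = 537.5·(+0.08170)/0.91660 + 225.0 = 272.9104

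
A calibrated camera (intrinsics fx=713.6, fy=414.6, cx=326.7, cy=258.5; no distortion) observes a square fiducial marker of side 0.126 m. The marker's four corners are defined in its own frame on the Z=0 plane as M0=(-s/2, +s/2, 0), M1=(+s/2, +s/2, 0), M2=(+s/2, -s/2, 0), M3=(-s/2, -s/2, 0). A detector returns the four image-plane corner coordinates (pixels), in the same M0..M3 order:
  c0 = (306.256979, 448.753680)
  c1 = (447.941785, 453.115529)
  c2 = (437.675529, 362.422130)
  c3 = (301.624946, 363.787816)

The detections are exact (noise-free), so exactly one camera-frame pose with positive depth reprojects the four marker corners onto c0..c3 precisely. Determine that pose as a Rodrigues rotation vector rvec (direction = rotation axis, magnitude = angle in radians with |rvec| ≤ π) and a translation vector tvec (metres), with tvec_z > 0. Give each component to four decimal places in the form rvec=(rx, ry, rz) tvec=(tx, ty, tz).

Intrinsics K: fx=713.6, fy=414.6, cx=326.7, cy=258.5
Marker side s = 0.126 m; corners in marker frame (Z=0):
  M0 = (-0.0630, +0.0630, 0)
  M1 = (+0.0630, +0.0630, 0)
  M2 = (+0.0630, -0.0630, 0)
  M3 = (-0.0630, -0.0630, 0)
Detected image corners:
  c0 = (306.256979, 448.753680) px
  c1 = (447.941785, 453.115529) px
  c2 = (437.675529, 362.422130) px
  c3 = (301.624946, 363.787816) px
Planar DLT: solve 8×8 A·h = b for H (H[2,2]=1):
  H  [+910.34349 -51.56492 +371.06372]
  H  [-197.14250 +576.45466 +406.18080]
  H  [-0.51253 -0.29451 +1.00000]
B = K⁻¹H; ‖b₁‖=1.602551, ‖b₂‖=1.602551; λ = 2/(‖b₁‖+‖b₂‖) = 0.624005, sign → tz>0 ⇒ λ=+0.624005
r₁ = λ·B[:,0] = (+0.94247,-0.09731,-0.31982); r₂ = λ·B[:,1] = (+0.03905,+0.98219,-0.18378)
r₃ = r₁×r₂ = (+0.33201,+0.16072,+0.92948); SVD([r₁ r₂ r₃]) → R = UVᵀ:
  R  [+0.94247 +0.03905 +0.33201]
  R  [-0.09731 +0.98219 +0.16072]
  R  [-0.31982 -0.18378 +0.92948]
t = (+0.03879, +0.22227, +0.62401) m
tr R = 2.854143; θ = arccos((tr R − 1)/2) = 0.384272 rad = 22.017°
axis k = ((R−Rᵀ)₃₂, (R−Rᵀ)₁₃, (R−Rᵀ)₂₁) / (2 sinθ) = (-0.459465, +0.869378, -0.181861)
rvec = θ·k = (-0.176560, +0.334077, -0.069884)

rvec=(-0.1766, 0.3341, -0.0699) tvec=(0.0388, 0.2223, 0.6240)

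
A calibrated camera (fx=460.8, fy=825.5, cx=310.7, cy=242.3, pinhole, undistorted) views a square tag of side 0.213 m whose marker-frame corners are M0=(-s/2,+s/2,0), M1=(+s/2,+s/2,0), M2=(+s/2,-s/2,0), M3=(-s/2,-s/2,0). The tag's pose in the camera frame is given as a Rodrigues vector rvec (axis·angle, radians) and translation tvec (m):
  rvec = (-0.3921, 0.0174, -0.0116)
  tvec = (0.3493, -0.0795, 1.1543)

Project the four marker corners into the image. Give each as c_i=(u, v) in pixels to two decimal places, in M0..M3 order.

c0=(411.39, 257.46) c1=(499.91, 255.18) c2=(486.35, 118.16) c3=(403.89, 120.64)

Intrinsics K: fx=460.8, fy=825.5, cx=310.7, cy=242.3
Marker side s = 0.213 m; corners in marker frame (Z=0):
  M0 = (-0.1065, +0.1065, 0)
  M1 = (+0.1065, +0.1065, 0)
  M2 = (+0.1065, -0.1065, 0)
  M3 = (-0.1065, -0.1065, 0)
rvec = (-0.3921, 0.0174, -0.0116), |rvec| = θ = 0.39266 rad = 22.498°
Rodrigues: sinθ=0.38264, 1−cosθ=0.07610; R = I + sinθ·[k]× + (1−cosθ)·[k]×²:
    [+0.99978 +0.00794 +0.01920]
    [-0.01467 +0.92404 +0.38200]
    [-0.01471 -0.38220 +0.92396]
t = (0.3493, -0.0795, 1.1543) m
M0: Pc = R·M0+t = (+0.24367, +0.02047, +1.11516); u = 460.8·(+0.24367)/1.11516 + 310.7 = 411.3870, v = 825.5·(+0.02047)/1.11516 + 242.3 = 257.4554
M1: Pc = R·M1+t = (+0.45662, +0.01735, +1.11203); u = 460.8·(+0.45662)/1.11203 + 310.7 = 499.9141, v = 825.5·(+0.01735)/1.11203 + 242.3 = 255.1782
M2: Pc = R·M2+t = (+0.45493, -0.17947, +1.19344); u = 460.8·(+0.45493)/1.19344 + 310.7 = 486.3544, v = 825.5·(-0.17947)/1.19344 + 242.3 = 118.1584
M3: Pc = R·M3+t = (+0.24198, -0.17635, +1.19657); u = 460.8·(+0.24198)/1.19657 + 310.7 = 403.8857, v = 825.5·(-0.17635)/1.19657 + 242.3 = 120.6395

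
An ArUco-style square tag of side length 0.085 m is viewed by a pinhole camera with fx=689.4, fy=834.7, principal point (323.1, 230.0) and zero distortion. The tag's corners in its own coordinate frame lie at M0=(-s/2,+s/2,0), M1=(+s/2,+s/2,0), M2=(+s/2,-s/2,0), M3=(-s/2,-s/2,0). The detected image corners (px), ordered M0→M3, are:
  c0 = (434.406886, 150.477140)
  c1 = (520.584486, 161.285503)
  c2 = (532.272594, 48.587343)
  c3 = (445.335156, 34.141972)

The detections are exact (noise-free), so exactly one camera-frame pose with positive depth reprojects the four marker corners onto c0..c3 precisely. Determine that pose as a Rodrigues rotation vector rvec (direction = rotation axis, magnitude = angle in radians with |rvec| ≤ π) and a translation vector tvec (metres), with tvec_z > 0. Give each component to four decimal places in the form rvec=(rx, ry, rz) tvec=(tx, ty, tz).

Intrinsics K: fx=689.4, fy=834.7, cx=323.1, cy=230.0
Marker side s = 0.085 m; corners in marker frame (Z=0):
  M0 = (-0.0425, +0.0425, 0)
  M1 = (+0.0425, +0.0425, 0)
  M2 = (+0.0425, -0.0425, 0)
  M3 = (-0.0425, -0.0425, 0)
Detected image corners:
  c0 = (434.406886, 150.477140) px
  c1 = (520.584486, 161.285503) px
  c2 = (532.272594, 48.587343) px
  c3 = (445.335156, 34.141972) px
Planar DLT: solve 8×8 A·h = b for H (H[2,2]=1):
  H  [+1190.83348 -60.66680 +483.77060]
  H  [+183.63443 +1361.71669 +99.08366]
  H  [+0.35711 +0.14993 +1.00000]
B = K⁻¹H; ‖b₁‖=1.604947, ‖b₂‖=1.604947; λ = 2/(‖b₁‖+‖b₂‖) = 0.623073, sign → tz>0 ⇒ λ=+0.623073
r₁ = λ·B[:,0] = (+0.97198,+0.07577,+0.22251); r₂ = λ·B[:,1] = (-0.09861,+0.99073,+0.09342)
r₃ = r₁×r₂ = (-0.21337,-0.11274,+0.97045); SVD([r₁ r₂ r₃]) → R = UVᵀ:
  R  [+0.97198 -0.09861 -0.21337]
  R  [+0.07577 +0.99073 -0.11274]
  R  [+0.22251 +0.09342 +0.97045]
t = (+0.14521, -0.09772, +0.62307) m
tr R = 2.933160; θ = arccos((tr R − 1)/2) = 0.259261 rad = 14.855°
axis k = ((R−Rᵀ)₃₂, (R−Rᵀ)₁₃, (R−Rᵀ)₂₁) / (2 sinθ) = (+0.402080, -0.850099, +0.340094)
rvec = θ·k = (+0.104243, -0.220397, +0.088173)

rvec=(0.1042, -0.2204, 0.0882) tvec=(0.1452, -0.0977, 0.6231)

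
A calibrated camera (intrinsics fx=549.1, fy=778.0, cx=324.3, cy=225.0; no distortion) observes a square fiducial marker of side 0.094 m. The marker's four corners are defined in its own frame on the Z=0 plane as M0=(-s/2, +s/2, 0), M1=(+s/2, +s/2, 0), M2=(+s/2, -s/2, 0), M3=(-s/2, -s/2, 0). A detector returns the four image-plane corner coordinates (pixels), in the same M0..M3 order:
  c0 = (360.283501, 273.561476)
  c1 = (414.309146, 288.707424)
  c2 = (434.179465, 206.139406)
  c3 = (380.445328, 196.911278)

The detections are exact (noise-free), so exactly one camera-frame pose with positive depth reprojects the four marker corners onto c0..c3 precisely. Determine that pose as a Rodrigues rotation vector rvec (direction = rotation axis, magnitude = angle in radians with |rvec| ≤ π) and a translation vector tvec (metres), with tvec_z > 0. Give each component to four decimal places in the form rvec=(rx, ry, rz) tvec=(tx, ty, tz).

Intrinsics K: fx=549.1, fy=778.0, cx=324.3, cy=225.0
Marker side s = 0.094 m; corners in marker frame (Z=0):
  M0 = (-0.0470, +0.0470, 0)
  M1 = (+0.0470, +0.0470, 0)
  M2 = (+0.0470, -0.0470, 0)
  M3 = (-0.0470, -0.0470, 0)
Detected image corners:
  c0 = (360.283501, 273.561476) px
  c1 = (414.309146, 288.707424) px
  c2 = (434.179465, 206.139406) px
  c3 = (380.445328, 196.911278) px
Planar DLT: solve 8×8 A·h = b for H (H[2,2]=1):
  H  [+279.19365 -345.06749 +396.52386]
  H  [-49.40669 +765.58499 +240.49607]
  H  [-0.73992 -0.33243 +1.00000]
B = K⁻¹H; ‖b₁‖=1.209961, ‖b₂‖=1.209961; λ = 2/(‖b₁‖+‖b₂‖) = 0.826473, sign → tz>0 ⇒ λ=+0.826473
r₁ = λ·B[:,0] = (+0.78139,+0.12437,-0.61152); r₂ = λ·B[:,1] = (-0.35711,+0.89274,-0.27475)
r₃ = r₁×r₂ = (+0.51176,+0.43306,+0.74199); SVD([r₁ r₂ r₃]) → R = UVᵀ:
  R  [+0.78139 -0.35711 +0.51176]
  R  [+0.12437 +0.89274 +0.43306]
  R  [-0.61152 -0.27475 +0.74199]
t = (+0.10871, +0.01646, +0.82647) m
tr R = 2.416128; θ = arccos((tr R − 1)/2) = 0.784043 rad = 44.922°
axis k = ((R−Rᵀ)₃₂, (R−Rᵀ)₁₃, (R−Rᵀ)₂₁) / (2 sinθ) = (-0.501177, +0.795359, +0.340919)
rvec = θ·k = (-0.392944, +0.623596, +0.267295)

rvec=(-0.3929, 0.6236, 0.2673) tvec=(0.1087, 0.0165, 0.8265)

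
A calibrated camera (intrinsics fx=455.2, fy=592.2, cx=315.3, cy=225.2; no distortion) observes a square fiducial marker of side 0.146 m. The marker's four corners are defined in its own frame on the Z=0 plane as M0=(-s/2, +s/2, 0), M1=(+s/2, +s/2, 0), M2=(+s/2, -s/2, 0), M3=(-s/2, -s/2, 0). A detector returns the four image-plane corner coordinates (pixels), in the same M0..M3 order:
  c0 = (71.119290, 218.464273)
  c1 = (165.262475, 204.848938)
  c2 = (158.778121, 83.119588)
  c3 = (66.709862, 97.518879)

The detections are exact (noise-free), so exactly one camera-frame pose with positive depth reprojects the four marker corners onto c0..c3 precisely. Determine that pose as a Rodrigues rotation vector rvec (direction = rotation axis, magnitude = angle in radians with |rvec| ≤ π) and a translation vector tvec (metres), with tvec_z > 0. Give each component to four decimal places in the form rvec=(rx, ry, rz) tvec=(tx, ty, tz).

Intrinsics K: fx=455.2, fy=592.2, cx=315.3, cy=225.2
Marker side s = 0.146 m; corners in marker frame (Z=0):
  M0 = (-0.0730, +0.0730, 0)
  M1 = (+0.0730, +0.0730, 0)
  M2 = (+0.0730, -0.0730, 0)
  M3 = (-0.0730, -0.0730, 0)
Detected image corners:
  c0 = (71.119290, 218.464273) px
  c1 = (165.262475, 204.848938) px
  c2 = (158.778121, 83.119588) px
  c3 = (66.709862, 97.518879) px
Planar DLT: solve 8×8 A·h = b for H (H[2,2]=1):
  H  [+630.53657 +20.06560 +115.22894]
  H  [-105.24931 +808.56166 +150.35924]
  H  [-0.06146 -0.14905 +1.00000]
B = K⁻¹H; ‖b₁‖=1.437390, ‖b₂‖=1.437390; λ = 2/(‖b₁‖+‖b₂‖) = 0.695705, sign → tz>0 ⇒ λ=+0.695705
r₁ = λ·B[:,0] = (+0.99330,-0.10739,-0.04276); r₂ = λ·B[:,1] = (+0.10249,+0.98931,-0.10369)
r₃ = r₁×r₂ = (+0.05344,+0.09862,+0.99369); SVD([r₁ r₂ r₃]) → R = UVᵀ:
  R  [+0.99330 +0.10249 +0.05344]
  R  [-0.10739 +0.98931 +0.09862]
  R  [-0.04276 -0.10369 +0.99369]
t = (-0.30578, -0.08792, +0.69571) m
tr R = 2.976302; θ = arccos((tr R − 1)/2) = 0.154093 rad = 8.829°
axis k = ((R−Rᵀ)₃₂, (R−Rᵀ)₁₃, (R−Rᵀ)₂₁) / (2 sinθ) = (-0.659050, +0.313365, -0.683707)
rvec = θ·k = (-0.101555, +0.048287, -0.105355)

rvec=(-0.1016, 0.0483, -0.1054) tvec=(-0.3058, -0.0879, 0.6957)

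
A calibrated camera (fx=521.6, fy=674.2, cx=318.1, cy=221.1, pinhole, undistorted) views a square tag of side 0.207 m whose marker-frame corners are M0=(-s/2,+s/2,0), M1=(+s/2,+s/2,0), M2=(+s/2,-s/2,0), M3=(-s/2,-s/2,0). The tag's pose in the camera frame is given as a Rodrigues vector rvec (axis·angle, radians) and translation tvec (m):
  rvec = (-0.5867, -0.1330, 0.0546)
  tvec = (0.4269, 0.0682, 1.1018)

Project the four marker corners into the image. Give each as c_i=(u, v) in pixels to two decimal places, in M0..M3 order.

Intrinsics K: fx=521.6, fy=674.2, cx=318.1, cy=221.1
Marker side s = 0.207 m; corners in marker frame (Z=0):
  M0 = (-0.1035, +0.1035, 0)
  M1 = (+0.1035, +0.1035, 0)
  M2 = (+0.1035, -0.1035, 0)
  M3 = (-0.1035, -0.1035, 0)
rvec = (-0.5867, -0.1330, 0.0546), |rvec| = θ = 0.60406 rad = 34.610°
Rodrigues: sinθ=0.56799, 1−cosθ=0.17696; R = I + sinθ·[k]× + (1−cosθ)·[k]×²:
    [+0.98998 -0.01350 -0.14059]
    [+0.08918 +0.83162 +0.54814]
    [+0.10952 -0.55519 +0.82448]
t = (0.4269, 0.0682, 1.1018) m
M0: Pc = R·M0+t = (+0.32304, +0.14504, +1.03300); u = 521.6·(+0.32304)/1.03300 + 318.1 = 481.2148, v = 674.2·(+0.14504)/1.03300 + 221.1 = 315.7631
M1: Pc = R·M1+t = (+0.52797, +0.16350, +1.05567); u = 521.6·(+0.52797)/1.05567 + 318.1 = 578.9636, v = 674.2·(+0.16350)/1.05567 + 221.1 = 325.5201
M2: Pc = R·M2+t = (+0.53076, -0.00864, +1.17060); u = 521.6·(+0.53076)/1.17060 + 318.1 = 554.5981, v = 674.2·(-0.00864)/1.17060 + 221.1 = 216.1228
M3: Pc = R·M3+t = (+0.32583, -0.02710, +1.14793); u = 521.6·(+0.32583)/1.14793 + 318.1 = 466.1541, v = 674.2·(-0.02710)/1.14793 + 221.1 = 205.1820

c0=(481.21, 315.76) c1=(578.96, 325.52) c2=(554.60, 216.12) c3=(466.15, 205.18)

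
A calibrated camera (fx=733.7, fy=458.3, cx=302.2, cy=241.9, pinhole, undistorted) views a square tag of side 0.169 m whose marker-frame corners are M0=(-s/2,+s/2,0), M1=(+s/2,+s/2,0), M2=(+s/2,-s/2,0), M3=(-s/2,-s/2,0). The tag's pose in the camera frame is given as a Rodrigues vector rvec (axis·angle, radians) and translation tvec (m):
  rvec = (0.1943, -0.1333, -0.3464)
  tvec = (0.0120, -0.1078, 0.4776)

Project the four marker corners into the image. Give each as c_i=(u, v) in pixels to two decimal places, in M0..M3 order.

Intrinsics K: fx=733.7, fy=458.3, cx=302.2, cy=241.9
Marker side s = 0.169 m; corners in marker frame (Z=0):
  M0 = (-0.0845, +0.0845, 0)
  M1 = (+0.0845, +0.0845, 0)
  M2 = (+0.0845, -0.0845, 0)
  M3 = (-0.0845, -0.0845, 0)
rvec = (0.1943, -0.1333, -0.3464), |rvec| = θ = 0.41894 rad = 24.004°
Rodrigues: sinθ=0.40680, 1−cosθ=0.08648; R = I + sinθ·[k]× + (1−cosθ)·[k]×²:
    [+0.93212 +0.32359 -0.16260]
    [-0.34912 +0.92227 -0.16591]
    [+0.09627 +0.21142 +0.97264]
t = (0.0120, -0.1078, 0.4776) m
M0: Pc = R·M0+t = (-0.03942, -0.00037, +0.48733); u = 733.7·(-0.03942)/0.48733 + 302.2 = 242.8504, v = 458.3·(-0.00037)/0.48733 + 241.9 = 241.5545
M1: Pc = R·M1+t = (+0.11811, -0.05937, +0.50360); u = 733.7·(+0.11811)/0.50360 + 302.2 = 474.2727, v = 458.3·(-0.05937)/0.50360 + 241.9 = 187.8720
M2: Pc = R·M2+t = (+0.06342, -0.21523, +0.46787); u = 733.7·(+0.06342)/0.46787 + 302.2 = 401.6542, v = 458.3·(-0.21523)/0.46787 + 241.9 = 31.0699
M3: Pc = R·M3+t = (-0.09411, -0.15623, +0.45160); u = 733.7·(-0.09411)/0.45160 + 302.2 = 149.3061, v = 458.3·(-0.15623)/0.45160 + 241.9 = 83.3505

c0=(242.85, 241.55) c1=(474.27, 187.87) c2=(401.65, 31.07) c3=(149.31, 83.35)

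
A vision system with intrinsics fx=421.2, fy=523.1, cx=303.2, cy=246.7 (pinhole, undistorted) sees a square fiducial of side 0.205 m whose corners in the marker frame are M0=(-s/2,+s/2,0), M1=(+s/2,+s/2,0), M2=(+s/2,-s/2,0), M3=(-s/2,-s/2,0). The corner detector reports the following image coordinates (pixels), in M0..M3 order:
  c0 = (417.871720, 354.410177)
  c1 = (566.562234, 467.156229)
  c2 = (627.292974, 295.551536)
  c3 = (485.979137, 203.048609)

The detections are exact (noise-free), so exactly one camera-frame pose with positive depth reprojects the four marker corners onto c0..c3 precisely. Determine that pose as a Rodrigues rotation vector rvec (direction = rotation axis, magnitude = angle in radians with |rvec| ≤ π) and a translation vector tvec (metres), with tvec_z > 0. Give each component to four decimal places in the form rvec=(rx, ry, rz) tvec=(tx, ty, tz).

rvec=(-0.2829, 0.1315, 0.5605) tvec=(0.2940, 0.0841, 0.5630)

Intrinsics K: fx=421.2, fy=523.1, cx=303.2, cy=246.7
Marker side s = 0.205 m; corners in marker frame (Z=0):
  M0 = (-0.1025, +0.1025, 0)
  M1 = (+0.1025, +0.1025, 0)
  M2 = (+0.1025, -0.1025, 0)
  M3 = (-0.1025, -0.1025, 0)
Detected image corners:
  c0 = (417.871720, 354.410177) px
  c1 = (566.562234, 467.156229) px
  c2 = (627.292974, 295.551536) px
  c3 = (485.979137, 203.048609) px
Planar DLT: solve 8×8 A·h = b for H (H[2,2]=1):
  H  [+520.99659 -527.48175 +523.13505]
  H  [+381.76095 +652.14085 +324.82552]
  H  [-0.35388 -0.40538 +1.00000]
B = K⁻¹H; ‖b₁‖=1.776059, ‖b₂‖=1.776059; λ = 2/(‖b₁‖+‖b₂‖) = 0.563044, sign → tz>0 ⇒ λ=+0.563044
r₁ = λ·B[:,0] = (+0.83988,+0.50488,-0.19925); r₂ = λ·B[:,1] = (-0.54082,+0.80958,-0.22824)
r₃ = r₁×r₂ = (+0.04607,+0.29945,+0.95300); SVD([r₁ r₂ r₃]) → R = UVᵀ:
  R  [+0.83988 -0.54082 +0.04607]
  R  [+0.50488 +0.80958 +0.29945]
  R  [-0.19925 -0.22824 +0.95300]
t = (+0.29400, +0.08409, +0.56304) m
tr R = 2.602457; θ = arccos((tr R − 1)/2) = 0.641451 rad = 36.752°
axis k = ((R−Rᵀ)₃₂, (R−Rᵀ)₁₃, (R−Rᵀ)₂₁) / (2 sinθ) = (-0.440956, +0.204996, +0.873805)
rvec = θ·k = (-0.282851, +0.131495, +0.560503)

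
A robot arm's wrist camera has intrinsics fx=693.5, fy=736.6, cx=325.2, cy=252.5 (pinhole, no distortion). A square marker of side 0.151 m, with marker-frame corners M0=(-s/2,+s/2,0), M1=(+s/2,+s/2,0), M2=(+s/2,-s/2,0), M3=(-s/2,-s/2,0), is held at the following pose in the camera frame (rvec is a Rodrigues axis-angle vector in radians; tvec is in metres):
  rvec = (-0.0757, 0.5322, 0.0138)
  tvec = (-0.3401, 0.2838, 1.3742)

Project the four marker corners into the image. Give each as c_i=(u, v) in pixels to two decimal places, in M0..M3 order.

Intrinsics K: fx=693.5, fy=736.6, cx=325.2, cy=252.5
Marker side s = 0.151 m; corners in marker frame (Z=0):
  M0 = (-0.0755, +0.0755, 0)
  M1 = (+0.0755, +0.0755, 0)
  M2 = (+0.0755, -0.0755, 0)
  M3 = (-0.0755, -0.0755, 0)
rvec = (-0.0757, 0.5322, 0.0138), |rvec| = θ = 0.53773 rad = 30.810°
Rodrigues: sinθ=0.51219, 1−cosθ=0.14113; R = I + sinθ·[k]× + (1−cosθ)·[k]×²:
    [+0.86167 -0.03281 +0.50641]
    [-0.00652 +0.99711 +0.07569]
    [-0.50743 -0.06852 +0.85896]
t = (-0.3401, 0.2838, 1.3742) m
M0: Pc = R·M0+t = (-0.40763, +0.35957, +1.40734); u = 693.5·(-0.40763)/1.40734 + 325.2 = 124.3289, v = 736.6·(+0.35957)/1.40734 + 252.5 = 440.7009
M1: Pc = R·M1+t = (-0.27752, +0.35859, +1.33072); u = 693.5·(-0.27752)/1.33072 + 325.2 = 180.5705, v = 736.6·(+0.35859)/1.33072 + 252.5 = 450.9925
M2: Pc = R·M2+t = (-0.27257, +0.20803, +1.34106); u = 693.5·(-0.27257)/1.34106 + 325.2 = 184.2481, v = 736.6·(+0.20803)/1.34106 + 252.5 = 366.7616
M3: Pc = R·M3+t = (-0.40268, +0.20901, +1.41768); u = 693.5·(-0.40268)/1.41768 + 325.2 = 128.2183, v = 736.6·(+0.20901)/1.41768 + 252.5 = 361.0975

c0=(124.33, 440.70) c1=(180.57, 450.99) c2=(184.25, 366.76) c3=(128.22, 361.10)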